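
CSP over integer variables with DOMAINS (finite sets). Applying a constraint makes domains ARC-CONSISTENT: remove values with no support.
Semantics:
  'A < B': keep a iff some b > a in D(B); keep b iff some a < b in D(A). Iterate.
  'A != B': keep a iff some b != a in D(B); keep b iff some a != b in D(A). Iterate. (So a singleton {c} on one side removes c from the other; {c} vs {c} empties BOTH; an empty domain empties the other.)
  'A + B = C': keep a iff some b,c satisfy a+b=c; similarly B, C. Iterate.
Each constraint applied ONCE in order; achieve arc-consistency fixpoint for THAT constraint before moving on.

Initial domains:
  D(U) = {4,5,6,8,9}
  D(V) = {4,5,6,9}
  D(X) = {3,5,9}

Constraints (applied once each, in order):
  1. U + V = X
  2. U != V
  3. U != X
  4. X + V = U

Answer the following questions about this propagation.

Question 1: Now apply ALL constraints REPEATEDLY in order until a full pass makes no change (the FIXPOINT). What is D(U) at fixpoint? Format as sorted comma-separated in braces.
Answer: {}

Derivation:
pass 0 (initial): D(U)={4,5,6,8,9}
pass 1: U {4,5,6,8,9}->{}; V {4,5,6,9}->{}; X {3,5,9}->{}
pass 2: no change
Fixpoint after 2 passes: D(U) = {}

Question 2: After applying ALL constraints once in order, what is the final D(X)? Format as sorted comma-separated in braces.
Answer: {}

Derivation:
Constraint 1 (U + V = X) on D(U)={4,5,6,8,9} D(V)={4,5,6,9} D(X)={3,5,9}: U {4,5,6,8,9}->{4,5}; V {4,5,6,9}->{4,5}; X {3,5,9}->{9}
Constraint 2 (U != V) on D(U)={4,5} D(V)={4,5}: no change
Constraint 3 (U != X) on D(U)={4,5} D(X)={9}: no change
Constraint 4 (X + V = U) on D(X)={9} D(V)={4,5} D(U)={4,5}: X {9}->{}; V {4,5}->{}; U {4,5}->{}
So after all 4 constraints: D(X) = {}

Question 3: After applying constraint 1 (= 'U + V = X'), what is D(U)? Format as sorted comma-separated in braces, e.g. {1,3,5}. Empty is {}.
Constraint 1 (U + V = X) on D(U)={4,5,6,8,9} D(V)={4,5,6,9} D(X)={3,5,9}: U {4,5,6,8,9}->{4,5}; V {4,5,6,9}->{4,5}; X {3,5,9}->{9}
So after constraint 1: D(U) = {4,5}

Answer: {4,5}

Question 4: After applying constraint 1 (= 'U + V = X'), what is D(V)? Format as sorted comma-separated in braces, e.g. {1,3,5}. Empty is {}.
Answer: {4,5}

Derivation:
Constraint 1 (U + V = X) on D(U)={4,5,6,8,9} D(V)={4,5,6,9} D(X)={3,5,9}: U {4,5,6,8,9}->{4,5}; V {4,5,6,9}->{4,5}; X {3,5,9}->{9}
So after constraint 1: D(V) = {4,5}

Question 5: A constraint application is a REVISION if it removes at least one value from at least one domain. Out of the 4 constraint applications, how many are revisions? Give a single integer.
Answer: 2

Derivation:
Constraint 1 (U + V = X) on D(U)={4,5,6,8,9} D(V)={4,5,6,9} D(X)={3,5,9}: U {4,5,6,8,9}->{4,5}; V {4,5,6,9}->{4,5}; X {3,5,9}->{9} => REVISION
Constraint 2 (U != V) on D(U)={4,5} D(V)={4,5}: no change => not a revision
Constraint 3 (U != X) on D(U)={4,5} D(X)={9}: no change => not a revision
Constraint 4 (X + V = U) on D(X)={9} D(V)={4,5} D(U)={4,5}: X {9}->{}; V {4,5}->{}; U {4,5}->{} => REVISION
Total revisions = 2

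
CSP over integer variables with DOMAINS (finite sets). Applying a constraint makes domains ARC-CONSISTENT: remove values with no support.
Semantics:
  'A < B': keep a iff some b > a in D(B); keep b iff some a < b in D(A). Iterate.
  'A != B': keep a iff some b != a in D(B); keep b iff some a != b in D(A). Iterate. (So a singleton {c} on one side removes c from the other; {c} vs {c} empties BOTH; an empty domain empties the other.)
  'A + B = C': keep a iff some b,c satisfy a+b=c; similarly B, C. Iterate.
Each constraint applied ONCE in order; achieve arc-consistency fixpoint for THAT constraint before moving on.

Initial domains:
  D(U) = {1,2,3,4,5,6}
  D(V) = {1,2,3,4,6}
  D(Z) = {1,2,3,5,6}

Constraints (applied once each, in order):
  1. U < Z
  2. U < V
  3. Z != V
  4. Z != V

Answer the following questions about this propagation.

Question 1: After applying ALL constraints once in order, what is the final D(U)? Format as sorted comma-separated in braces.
Answer: {1,2,3,4,5}

Derivation:
Constraint 1 (U < Z) on D(U)={1,2,3,4,5,6} D(Z)={1,2,3,5,6}: U {1,2,3,4,5,6}->{1,2,3,4,5}; Z {1,2,3,5,6}->{2,3,5,6}
Constraint 2 (U < V) on D(U)={1,2,3,4,5} D(V)={1,2,3,4,6}: V {1,2,3,4,6}->{2,3,4,6}
Constraint 3 (Z != V) on D(Z)={2,3,5,6} D(V)={2,3,4,6}: no change
Constraint 4 (Z != V) on D(Z)={2,3,5,6} D(V)={2,3,4,6}: no change
So after all 4 constraints: D(U) = {1,2,3,4,5}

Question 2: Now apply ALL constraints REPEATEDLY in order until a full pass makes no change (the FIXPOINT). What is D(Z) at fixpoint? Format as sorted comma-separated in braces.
pass 0 (initial): D(Z)={1,2,3,5,6}
pass 1: U {1,2,3,4,5,6}->{1,2,3,4,5}; V {1,2,3,4,6}->{2,3,4,6}; Z {1,2,3,5,6}->{2,3,5,6}
pass 2: no change
Fixpoint after 2 passes: D(Z) = {2,3,5,6}

Answer: {2,3,5,6}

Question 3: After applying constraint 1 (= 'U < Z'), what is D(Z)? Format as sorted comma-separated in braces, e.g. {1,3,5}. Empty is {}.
Answer: {2,3,5,6}

Derivation:
Constraint 1 (U < Z) on D(U)={1,2,3,4,5,6} D(Z)={1,2,3,5,6}: U {1,2,3,4,5,6}->{1,2,3,4,5}; Z {1,2,3,5,6}->{2,3,5,6}
So after constraint 1: D(Z) = {2,3,5,6}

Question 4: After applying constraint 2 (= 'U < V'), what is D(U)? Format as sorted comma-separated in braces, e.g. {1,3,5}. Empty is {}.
Constraint 1 (U < Z) on D(U)={1,2,3,4,5,6} D(Z)={1,2,3,5,6}: U {1,2,3,4,5,6}->{1,2,3,4,5}; Z {1,2,3,5,6}->{2,3,5,6}
Constraint 2 (U < V) on D(U)={1,2,3,4,5} D(V)={1,2,3,4,6}: V {1,2,3,4,6}->{2,3,4,6}
So after constraint 2: D(U) = {1,2,3,4,5}

Answer: {1,2,3,4,5}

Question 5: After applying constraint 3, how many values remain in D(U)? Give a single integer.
Constraint 1 (U < Z) on D(U)={1,2,3,4,5,6} D(Z)={1,2,3,5,6}: U {1,2,3,4,5,6}->{1,2,3,4,5}; Z {1,2,3,5,6}->{2,3,5,6}
Constraint 2 (U < V) on D(U)={1,2,3,4,5} D(V)={1,2,3,4,6}: V {1,2,3,4,6}->{2,3,4,6}
Constraint 3 (Z != V) on D(Z)={2,3,5,6} D(V)={2,3,4,6}: no change
So after constraint 3: D(U)={1,2,3,4,5}, size = 5

Answer: 5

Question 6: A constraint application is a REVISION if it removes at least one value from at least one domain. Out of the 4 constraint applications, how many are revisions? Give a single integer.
Answer: 2

Derivation:
Constraint 1 (U < Z) on D(U)={1,2,3,4,5,6} D(Z)={1,2,3,5,6}: U {1,2,3,4,5,6}->{1,2,3,4,5}; Z {1,2,3,5,6}->{2,3,5,6} => REVISION
Constraint 2 (U < V) on D(U)={1,2,3,4,5} D(V)={1,2,3,4,6}: V {1,2,3,4,6}->{2,3,4,6} => REVISION
Constraint 3 (Z != V) on D(Z)={2,3,5,6} D(V)={2,3,4,6}: no change => not a revision
Constraint 4 (Z != V) on D(Z)={2,3,5,6} D(V)={2,3,4,6}: no change => not a revision
Total revisions = 2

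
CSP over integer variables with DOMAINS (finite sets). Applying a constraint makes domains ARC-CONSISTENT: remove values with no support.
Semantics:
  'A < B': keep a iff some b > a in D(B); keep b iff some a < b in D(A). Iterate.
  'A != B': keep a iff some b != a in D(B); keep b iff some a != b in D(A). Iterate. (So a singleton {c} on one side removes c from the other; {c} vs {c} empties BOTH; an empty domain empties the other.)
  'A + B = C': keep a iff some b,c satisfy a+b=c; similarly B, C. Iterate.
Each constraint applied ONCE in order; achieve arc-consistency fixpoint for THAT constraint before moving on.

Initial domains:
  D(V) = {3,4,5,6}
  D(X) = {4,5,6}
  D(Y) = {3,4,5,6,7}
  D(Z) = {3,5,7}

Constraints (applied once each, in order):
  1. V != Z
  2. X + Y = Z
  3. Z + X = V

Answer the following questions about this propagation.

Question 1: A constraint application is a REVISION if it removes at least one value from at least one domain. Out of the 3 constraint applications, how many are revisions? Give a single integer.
Constraint 1 (V != Z) on D(V)={3,4,5,6} D(Z)={3,5,7}: no change => not a revision
Constraint 2 (X + Y = Z) on D(X)={4,5,6} D(Y)={3,4,5,6,7} D(Z)={3,5,7}: X {4,5,6}->{4}; Y {3,4,5,6,7}->{3}; Z {3,5,7}->{7} => REVISION
Constraint 3 (Z + X = V) on D(Z)={7} D(X)={4} D(V)={3,4,5,6}: Z {7}->{}; X {4}->{}; V {3,4,5,6}->{} => REVISION
Total revisions = 2

Answer: 2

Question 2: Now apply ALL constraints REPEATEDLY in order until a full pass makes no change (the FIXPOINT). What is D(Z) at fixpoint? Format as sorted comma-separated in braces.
pass 0 (initial): D(Z)={3,5,7}
pass 1: V {3,4,5,6}->{}; X {4,5,6}->{}; Y {3,4,5,6,7}->{3}; Z {3,5,7}->{}
pass 2: Y {3}->{}
pass 3: no change
Fixpoint after 3 passes: D(Z) = {}

Answer: {}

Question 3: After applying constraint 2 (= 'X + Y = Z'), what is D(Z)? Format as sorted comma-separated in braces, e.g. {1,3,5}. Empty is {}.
Answer: {7}

Derivation:
Constraint 1 (V != Z) on D(V)={3,4,5,6} D(Z)={3,5,7}: no change
Constraint 2 (X + Y = Z) on D(X)={4,5,6} D(Y)={3,4,5,6,7} D(Z)={3,5,7}: X {4,5,6}->{4}; Y {3,4,5,6,7}->{3}; Z {3,5,7}->{7}
So after constraint 2: D(Z) = {7}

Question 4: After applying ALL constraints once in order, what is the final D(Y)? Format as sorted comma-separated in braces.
Constraint 1 (V != Z) on D(V)={3,4,5,6} D(Z)={3,5,7}: no change
Constraint 2 (X + Y = Z) on D(X)={4,5,6} D(Y)={3,4,5,6,7} D(Z)={3,5,7}: X {4,5,6}->{4}; Y {3,4,5,6,7}->{3}; Z {3,5,7}->{7}
Constraint 3 (Z + X = V) on D(Z)={7} D(X)={4} D(V)={3,4,5,6}: Z {7}->{}; X {4}->{}; V {3,4,5,6}->{}
So after all 3 constraints: D(Y) = {3}

Answer: {3}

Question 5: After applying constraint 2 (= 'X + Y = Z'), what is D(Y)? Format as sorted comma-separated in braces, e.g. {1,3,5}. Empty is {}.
Constraint 1 (V != Z) on D(V)={3,4,5,6} D(Z)={3,5,7}: no change
Constraint 2 (X + Y = Z) on D(X)={4,5,6} D(Y)={3,4,5,6,7} D(Z)={3,5,7}: X {4,5,6}->{4}; Y {3,4,5,6,7}->{3}; Z {3,5,7}->{7}
So after constraint 2: D(Y) = {3}

Answer: {3}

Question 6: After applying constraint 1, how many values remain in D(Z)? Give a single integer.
Constraint 1 (V != Z) on D(V)={3,4,5,6} D(Z)={3,5,7}: no change
So after constraint 1: D(Z)={3,5,7}, size = 3

Answer: 3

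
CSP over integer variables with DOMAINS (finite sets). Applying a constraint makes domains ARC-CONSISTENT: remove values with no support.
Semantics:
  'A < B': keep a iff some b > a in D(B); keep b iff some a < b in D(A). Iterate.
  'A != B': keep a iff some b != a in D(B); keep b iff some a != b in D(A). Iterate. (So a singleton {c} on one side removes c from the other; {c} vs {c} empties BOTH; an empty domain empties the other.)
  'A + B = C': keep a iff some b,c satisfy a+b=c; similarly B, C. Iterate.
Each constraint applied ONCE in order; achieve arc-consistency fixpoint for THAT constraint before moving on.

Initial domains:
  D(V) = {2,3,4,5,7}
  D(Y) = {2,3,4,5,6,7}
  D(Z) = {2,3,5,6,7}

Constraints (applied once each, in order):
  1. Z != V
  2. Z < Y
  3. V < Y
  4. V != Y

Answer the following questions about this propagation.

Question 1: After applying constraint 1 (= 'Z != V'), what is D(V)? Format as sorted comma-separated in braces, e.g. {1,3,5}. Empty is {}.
Constraint 1 (Z != V) on D(Z)={2,3,5,6,7} D(V)={2,3,4,5,7}: no change
So after constraint 1: D(V) = {2,3,4,5,7}

Answer: {2,3,4,5,7}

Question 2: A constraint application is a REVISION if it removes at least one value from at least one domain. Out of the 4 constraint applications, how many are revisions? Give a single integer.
Answer: 2

Derivation:
Constraint 1 (Z != V) on D(Z)={2,3,5,6,7} D(V)={2,3,4,5,7}: no change => not a revision
Constraint 2 (Z < Y) on D(Z)={2,3,5,6,7} D(Y)={2,3,4,5,6,7}: Z {2,3,5,6,7}->{2,3,5,6}; Y {2,3,4,5,6,7}->{3,4,5,6,7} => REVISION
Constraint 3 (V < Y) on D(V)={2,3,4,5,7} D(Y)={3,4,5,6,7}: V {2,3,4,5,7}->{2,3,4,5} => REVISION
Constraint 4 (V != Y) on D(V)={2,3,4,5} D(Y)={3,4,5,6,7}: no change => not a revision
Total revisions = 2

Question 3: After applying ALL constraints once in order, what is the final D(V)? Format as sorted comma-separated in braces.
Constraint 1 (Z != V) on D(Z)={2,3,5,6,7} D(V)={2,3,4,5,7}: no change
Constraint 2 (Z < Y) on D(Z)={2,3,5,6,7} D(Y)={2,3,4,5,6,7}: Z {2,3,5,6,7}->{2,3,5,6}; Y {2,3,4,5,6,7}->{3,4,5,6,7}
Constraint 3 (V < Y) on D(V)={2,3,4,5,7} D(Y)={3,4,5,6,7}: V {2,3,4,5,7}->{2,3,4,5}
Constraint 4 (V != Y) on D(V)={2,3,4,5} D(Y)={3,4,5,6,7}: no change
So after all 4 constraints: D(V) = {2,3,4,5}

Answer: {2,3,4,5}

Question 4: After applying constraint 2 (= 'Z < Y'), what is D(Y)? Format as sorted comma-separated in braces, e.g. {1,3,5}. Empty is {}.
Constraint 1 (Z != V) on D(Z)={2,3,5,6,7} D(V)={2,3,4,5,7}: no change
Constraint 2 (Z < Y) on D(Z)={2,3,5,6,7} D(Y)={2,3,4,5,6,7}: Z {2,3,5,6,7}->{2,3,5,6}; Y {2,3,4,5,6,7}->{3,4,5,6,7}
So after constraint 2: D(Y) = {3,4,5,6,7}

Answer: {3,4,5,6,7}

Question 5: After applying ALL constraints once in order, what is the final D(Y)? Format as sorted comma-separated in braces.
Constraint 1 (Z != V) on D(Z)={2,3,5,6,7} D(V)={2,3,4,5,7}: no change
Constraint 2 (Z < Y) on D(Z)={2,3,5,6,7} D(Y)={2,3,4,5,6,7}: Z {2,3,5,6,7}->{2,3,5,6}; Y {2,3,4,5,6,7}->{3,4,5,6,7}
Constraint 3 (V < Y) on D(V)={2,3,4,5,7} D(Y)={3,4,5,6,7}: V {2,3,4,5,7}->{2,3,4,5}
Constraint 4 (V != Y) on D(V)={2,3,4,5} D(Y)={3,4,5,6,7}: no change
So after all 4 constraints: D(Y) = {3,4,5,6,7}

Answer: {3,4,5,6,7}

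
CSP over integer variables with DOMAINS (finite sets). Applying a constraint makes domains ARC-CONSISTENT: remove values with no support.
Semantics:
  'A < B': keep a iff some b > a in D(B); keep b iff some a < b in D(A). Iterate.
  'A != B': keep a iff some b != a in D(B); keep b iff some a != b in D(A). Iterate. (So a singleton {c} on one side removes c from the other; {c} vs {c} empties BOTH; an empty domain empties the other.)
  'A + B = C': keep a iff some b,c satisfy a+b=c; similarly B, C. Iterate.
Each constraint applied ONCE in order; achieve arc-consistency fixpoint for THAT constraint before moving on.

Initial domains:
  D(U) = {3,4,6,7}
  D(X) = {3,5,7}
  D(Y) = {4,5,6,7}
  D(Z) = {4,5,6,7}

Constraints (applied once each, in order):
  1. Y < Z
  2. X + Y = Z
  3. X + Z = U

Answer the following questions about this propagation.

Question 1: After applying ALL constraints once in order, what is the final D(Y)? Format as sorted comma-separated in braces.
Answer: {4}

Derivation:
Constraint 1 (Y < Z) on D(Y)={4,5,6,7} D(Z)={4,5,6,7}: Y {4,5,6,7}->{4,5,6}; Z {4,5,6,7}->{5,6,7}
Constraint 2 (X + Y = Z) on D(X)={3,5,7} D(Y)={4,5,6} D(Z)={5,6,7}: X {3,5,7}->{3}; Y {4,5,6}->{4}; Z {5,6,7}->{7}
Constraint 3 (X + Z = U) on D(X)={3} D(Z)={7} D(U)={3,4,6,7}: X {3}->{}; Z {7}->{}; U {3,4,6,7}->{}
So after all 3 constraints: D(Y) = {4}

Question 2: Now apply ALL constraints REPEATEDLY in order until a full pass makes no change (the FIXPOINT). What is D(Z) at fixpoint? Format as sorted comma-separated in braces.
pass 0 (initial): D(Z)={4,5,6,7}
pass 1: U {3,4,6,7}->{}; X {3,5,7}->{}; Y {4,5,6,7}->{4}; Z {4,5,6,7}->{}
pass 2: Y {4}->{}
pass 3: no change
Fixpoint after 3 passes: D(Z) = {}

Answer: {}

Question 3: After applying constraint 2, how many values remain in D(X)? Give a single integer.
Answer: 1

Derivation:
Constraint 1 (Y < Z) on D(Y)={4,5,6,7} D(Z)={4,5,6,7}: Y {4,5,6,7}->{4,5,6}; Z {4,5,6,7}->{5,6,7}
Constraint 2 (X + Y = Z) on D(X)={3,5,7} D(Y)={4,5,6} D(Z)={5,6,7}: X {3,5,7}->{3}; Y {4,5,6}->{4}; Z {5,6,7}->{7}
So after constraint 2: D(X)={3}, size = 1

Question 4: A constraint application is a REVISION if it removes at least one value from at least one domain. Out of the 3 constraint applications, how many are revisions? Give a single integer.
Answer: 3

Derivation:
Constraint 1 (Y < Z) on D(Y)={4,5,6,7} D(Z)={4,5,6,7}: Y {4,5,6,7}->{4,5,6}; Z {4,5,6,7}->{5,6,7} => REVISION
Constraint 2 (X + Y = Z) on D(X)={3,5,7} D(Y)={4,5,6} D(Z)={5,6,7}: X {3,5,7}->{3}; Y {4,5,6}->{4}; Z {5,6,7}->{7} => REVISION
Constraint 3 (X + Z = U) on D(X)={3} D(Z)={7} D(U)={3,4,6,7}: X {3}->{}; Z {7}->{}; U {3,4,6,7}->{} => REVISION
Total revisions = 3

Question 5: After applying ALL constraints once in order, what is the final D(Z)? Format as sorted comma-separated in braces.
Answer: {}

Derivation:
Constraint 1 (Y < Z) on D(Y)={4,5,6,7} D(Z)={4,5,6,7}: Y {4,5,6,7}->{4,5,6}; Z {4,5,6,7}->{5,6,7}
Constraint 2 (X + Y = Z) on D(X)={3,5,7} D(Y)={4,5,6} D(Z)={5,6,7}: X {3,5,7}->{3}; Y {4,5,6}->{4}; Z {5,6,7}->{7}
Constraint 3 (X + Z = U) on D(X)={3} D(Z)={7} D(U)={3,4,6,7}: X {3}->{}; Z {7}->{}; U {3,4,6,7}->{}
So after all 3 constraints: D(Z) = {}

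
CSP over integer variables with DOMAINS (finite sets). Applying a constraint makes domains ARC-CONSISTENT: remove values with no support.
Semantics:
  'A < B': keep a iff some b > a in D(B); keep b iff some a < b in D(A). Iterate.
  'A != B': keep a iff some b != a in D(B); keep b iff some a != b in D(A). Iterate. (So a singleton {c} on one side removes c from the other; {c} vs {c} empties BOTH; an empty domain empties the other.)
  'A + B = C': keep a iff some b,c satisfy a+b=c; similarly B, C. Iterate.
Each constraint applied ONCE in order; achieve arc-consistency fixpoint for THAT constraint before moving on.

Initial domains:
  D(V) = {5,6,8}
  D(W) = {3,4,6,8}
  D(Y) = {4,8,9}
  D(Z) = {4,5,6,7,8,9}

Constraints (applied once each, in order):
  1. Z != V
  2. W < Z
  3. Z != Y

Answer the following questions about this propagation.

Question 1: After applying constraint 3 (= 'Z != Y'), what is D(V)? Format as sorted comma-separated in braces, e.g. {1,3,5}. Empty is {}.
Answer: {5,6,8}

Derivation:
Constraint 1 (Z != V) on D(Z)={4,5,6,7,8,9} D(V)={5,6,8}: no change
Constraint 2 (W < Z) on D(W)={3,4,6,8} D(Z)={4,5,6,7,8,9}: no change
Constraint 3 (Z != Y) on D(Z)={4,5,6,7,8,9} D(Y)={4,8,9}: no change
So after constraint 3: D(V) = {5,6,8}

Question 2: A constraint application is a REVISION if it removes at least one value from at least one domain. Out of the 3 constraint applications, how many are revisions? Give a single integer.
Answer: 0

Derivation:
Constraint 1 (Z != V) on D(Z)={4,5,6,7,8,9} D(V)={5,6,8}: no change => not a revision
Constraint 2 (W < Z) on D(W)={3,4,6,8} D(Z)={4,5,6,7,8,9}: no change => not a revision
Constraint 3 (Z != Y) on D(Z)={4,5,6,7,8,9} D(Y)={4,8,9}: no change => not a revision
Total revisions = 0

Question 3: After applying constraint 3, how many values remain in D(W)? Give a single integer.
Answer: 4

Derivation:
Constraint 1 (Z != V) on D(Z)={4,5,6,7,8,9} D(V)={5,6,8}: no change
Constraint 2 (W < Z) on D(W)={3,4,6,8} D(Z)={4,5,6,7,8,9}: no change
Constraint 3 (Z != Y) on D(Z)={4,5,6,7,8,9} D(Y)={4,8,9}: no change
So after constraint 3: D(W)={3,4,6,8}, size = 4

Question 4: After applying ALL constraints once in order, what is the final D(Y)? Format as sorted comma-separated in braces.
Answer: {4,8,9}

Derivation:
Constraint 1 (Z != V) on D(Z)={4,5,6,7,8,9} D(V)={5,6,8}: no change
Constraint 2 (W < Z) on D(W)={3,4,6,8} D(Z)={4,5,6,7,8,9}: no change
Constraint 3 (Z != Y) on D(Z)={4,5,6,7,8,9} D(Y)={4,8,9}: no change
So after all 3 constraints: D(Y) = {4,8,9}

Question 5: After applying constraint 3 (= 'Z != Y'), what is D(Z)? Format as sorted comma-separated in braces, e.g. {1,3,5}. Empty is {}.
Answer: {4,5,6,7,8,9}

Derivation:
Constraint 1 (Z != V) on D(Z)={4,5,6,7,8,9} D(V)={5,6,8}: no change
Constraint 2 (W < Z) on D(W)={3,4,6,8} D(Z)={4,5,6,7,8,9}: no change
Constraint 3 (Z != Y) on D(Z)={4,5,6,7,8,9} D(Y)={4,8,9}: no change
So after constraint 3: D(Z) = {4,5,6,7,8,9}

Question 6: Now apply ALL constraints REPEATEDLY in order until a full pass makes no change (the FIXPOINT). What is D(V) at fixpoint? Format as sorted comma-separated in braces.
pass 0 (initial): D(V)={5,6,8}
pass 1: no change
Fixpoint after 1 passes: D(V) = {5,6,8}

Answer: {5,6,8}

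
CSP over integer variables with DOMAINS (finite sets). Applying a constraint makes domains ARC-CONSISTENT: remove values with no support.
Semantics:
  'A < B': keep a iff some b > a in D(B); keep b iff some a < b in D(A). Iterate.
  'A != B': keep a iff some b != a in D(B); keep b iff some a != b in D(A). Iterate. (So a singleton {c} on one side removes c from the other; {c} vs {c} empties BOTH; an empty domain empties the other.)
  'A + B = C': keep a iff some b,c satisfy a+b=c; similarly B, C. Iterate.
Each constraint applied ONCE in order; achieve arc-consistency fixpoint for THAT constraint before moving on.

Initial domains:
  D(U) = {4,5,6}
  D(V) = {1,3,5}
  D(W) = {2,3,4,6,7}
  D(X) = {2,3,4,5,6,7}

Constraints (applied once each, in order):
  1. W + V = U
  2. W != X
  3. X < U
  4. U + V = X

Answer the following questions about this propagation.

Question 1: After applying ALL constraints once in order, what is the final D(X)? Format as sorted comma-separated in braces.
Constraint 1 (W + V = U) on D(W)={2,3,4,6,7} D(V)={1,3,5} D(U)={4,5,6}: W {2,3,4,6,7}->{2,3,4}; V {1,3,5}->{1,3}
Constraint 2 (W != X) on D(W)={2,3,4} D(X)={2,3,4,5,6,7}: no change
Constraint 3 (X < U) on D(X)={2,3,4,5,6,7} D(U)={4,5,6}: X {2,3,4,5,6,7}->{2,3,4,5}
Constraint 4 (U + V = X) on D(U)={4,5,6} D(V)={1,3} D(X)={2,3,4,5}: U {4,5,6}->{4}; V {1,3}->{1}; X {2,3,4,5}->{5}
So after all 4 constraints: D(X) = {5}

Answer: {5}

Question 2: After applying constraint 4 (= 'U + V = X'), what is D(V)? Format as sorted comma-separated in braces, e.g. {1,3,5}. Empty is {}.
Answer: {1}

Derivation:
Constraint 1 (W + V = U) on D(W)={2,3,4,6,7} D(V)={1,3,5} D(U)={4,5,6}: W {2,3,4,6,7}->{2,3,4}; V {1,3,5}->{1,3}
Constraint 2 (W != X) on D(W)={2,3,4} D(X)={2,3,4,5,6,7}: no change
Constraint 3 (X < U) on D(X)={2,3,4,5,6,7} D(U)={4,5,6}: X {2,3,4,5,6,7}->{2,3,4,5}
Constraint 4 (U + V = X) on D(U)={4,5,6} D(V)={1,3} D(X)={2,3,4,5}: U {4,5,6}->{4}; V {1,3}->{1}; X {2,3,4,5}->{5}
So after constraint 4: D(V) = {1}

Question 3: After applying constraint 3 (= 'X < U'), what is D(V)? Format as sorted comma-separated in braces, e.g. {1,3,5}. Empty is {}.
Answer: {1,3}

Derivation:
Constraint 1 (W + V = U) on D(W)={2,3,4,6,7} D(V)={1,3,5} D(U)={4,5,6}: W {2,3,4,6,7}->{2,3,4}; V {1,3,5}->{1,3}
Constraint 2 (W != X) on D(W)={2,3,4} D(X)={2,3,4,5,6,7}: no change
Constraint 3 (X < U) on D(X)={2,3,4,5,6,7} D(U)={4,5,6}: X {2,3,4,5,6,7}->{2,3,4,5}
So after constraint 3: D(V) = {1,3}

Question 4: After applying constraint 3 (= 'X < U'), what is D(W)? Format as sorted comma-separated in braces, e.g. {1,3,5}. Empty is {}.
Answer: {2,3,4}

Derivation:
Constraint 1 (W + V = U) on D(W)={2,3,4,6,7} D(V)={1,3,5} D(U)={4,5,6}: W {2,3,4,6,7}->{2,3,4}; V {1,3,5}->{1,3}
Constraint 2 (W != X) on D(W)={2,3,4} D(X)={2,3,4,5,6,7}: no change
Constraint 3 (X < U) on D(X)={2,3,4,5,6,7} D(U)={4,5,6}: X {2,3,4,5,6,7}->{2,3,4,5}
So after constraint 3: D(W) = {2,3,4}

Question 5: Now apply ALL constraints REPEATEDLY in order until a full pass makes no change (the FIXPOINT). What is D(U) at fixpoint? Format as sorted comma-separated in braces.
pass 0 (initial): D(U)={4,5,6}
pass 1: U {4,5,6}->{4}; V {1,3,5}->{1}; W {2,3,4,6,7}->{2,3,4}; X {2,3,4,5,6,7}->{5}
pass 2: U {4}->{}; V {1}->{}; W {2,3,4}->{3}; X {5}->{}
pass 3: W {3}->{}
pass 4: no change
Fixpoint after 4 passes: D(U) = {}

Answer: {}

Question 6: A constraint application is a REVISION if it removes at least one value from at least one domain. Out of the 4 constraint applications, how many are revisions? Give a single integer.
Answer: 3

Derivation:
Constraint 1 (W + V = U) on D(W)={2,3,4,6,7} D(V)={1,3,5} D(U)={4,5,6}: W {2,3,4,6,7}->{2,3,4}; V {1,3,5}->{1,3} => REVISION
Constraint 2 (W != X) on D(W)={2,3,4} D(X)={2,3,4,5,6,7}: no change => not a revision
Constraint 3 (X < U) on D(X)={2,3,4,5,6,7} D(U)={4,5,6}: X {2,3,4,5,6,7}->{2,3,4,5} => REVISION
Constraint 4 (U + V = X) on D(U)={4,5,6} D(V)={1,3} D(X)={2,3,4,5}: U {4,5,6}->{4}; V {1,3}->{1}; X {2,3,4,5}->{5} => REVISION
Total revisions = 3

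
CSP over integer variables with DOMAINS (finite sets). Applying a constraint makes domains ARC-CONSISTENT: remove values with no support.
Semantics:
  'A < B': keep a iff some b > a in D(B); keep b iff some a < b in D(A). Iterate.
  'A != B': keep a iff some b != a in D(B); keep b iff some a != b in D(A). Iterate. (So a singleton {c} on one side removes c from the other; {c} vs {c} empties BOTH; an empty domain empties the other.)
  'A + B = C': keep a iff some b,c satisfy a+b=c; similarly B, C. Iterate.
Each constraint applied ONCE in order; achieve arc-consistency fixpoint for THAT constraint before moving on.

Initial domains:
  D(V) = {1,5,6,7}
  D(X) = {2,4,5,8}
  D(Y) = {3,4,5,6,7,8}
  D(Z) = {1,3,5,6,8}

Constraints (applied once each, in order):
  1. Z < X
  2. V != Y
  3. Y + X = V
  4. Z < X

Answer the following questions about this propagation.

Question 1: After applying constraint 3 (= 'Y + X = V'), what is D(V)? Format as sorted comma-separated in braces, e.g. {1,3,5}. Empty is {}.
Answer: {5,6,7}

Derivation:
Constraint 1 (Z < X) on D(Z)={1,3,5,6,8} D(X)={2,4,5,8}: Z {1,3,5,6,8}->{1,3,5,6}
Constraint 2 (V != Y) on D(V)={1,5,6,7} D(Y)={3,4,5,6,7,8}: no change
Constraint 3 (Y + X = V) on D(Y)={3,4,5,6,7,8} D(X)={2,4,5,8} D(V)={1,5,6,7}: Y {3,4,5,6,7,8}->{3,4,5}; X {2,4,5,8}->{2,4}; V {1,5,6,7}->{5,6,7}
So after constraint 3: D(V) = {5,6,7}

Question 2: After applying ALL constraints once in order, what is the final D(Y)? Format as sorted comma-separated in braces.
Constraint 1 (Z < X) on D(Z)={1,3,5,6,8} D(X)={2,4,5,8}: Z {1,3,5,6,8}->{1,3,5,6}
Constraint 2 (V != Y) on D(V)={1,5,6,7} D(Y)={3,4,5,6,7,8}: no change
Constraint 3 (Y + X = V) on D(Y)={3,4,5,6,7,8} D(X)={2,4,5,8} D(V)={1,5,6,7}: Y {3,4,5,6,7,8}->{3,4,5}; X {2,4,5,8}->{2,4}; V {1,5,6,7}->{5,6,7}
Constraint 4 (Z < X) on D(Z)={1,3,5,6} D(X)={2,4}: Z {1,3,5,6}->{1,3}
So after all 4 constraints: D(Y) = {3,4,5}

Answer: {3,4,5}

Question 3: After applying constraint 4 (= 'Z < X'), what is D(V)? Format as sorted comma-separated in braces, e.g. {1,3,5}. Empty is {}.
Constraint 1 (Z < X) on D(Z)={1,3,5,6,8} D(X)={2,4,5,8}: Z {1,3,5,6,8}->{1,3,5,6}
Constraint 2 (V != Y) on D(V)={1,5,6,7} D(Y)={3,4,5,6,7,8}: no change
Constraint 3 (Y + X = V) on D(Y)={3,4,5,6,7,8} D(X)={2,4,5,8} D(V)={1,5,6,7}: Y {3,4,5,6,7,8}->{3,4,5}; X {2,4,5,8}->{2,4}; V {1,5,6,7}->{5,6,7}
Constraint 4 (Z < X) on D(Z)={1,3,5,6} D(X)={2,4}: Z {1,3,5,6}->{1,3}
So after constraint 4: D(V) = {5,6,7}

Answer: {5,6,7}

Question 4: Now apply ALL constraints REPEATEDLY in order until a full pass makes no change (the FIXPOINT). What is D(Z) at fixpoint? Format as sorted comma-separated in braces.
Answer: {1,3}

Derivation:
pass 0 (initial): D(Z)={1,3,5,6,8}
pass 1: V {1,5,6,7}->{5,6,7}; X {2,4,5,8}->{2,4}; Y {3,4,5,6,7,8}->{3,4,5}; Z {1,3,5,6,8}->{1,3}
pass 2: no change
Fixpoint after 2 passes: D(Z) = {1,3}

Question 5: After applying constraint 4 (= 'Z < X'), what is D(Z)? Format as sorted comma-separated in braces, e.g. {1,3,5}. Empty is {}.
Answer: {1,3}

Derivation:
Constraint 1 (Z < X) on D(Z)={1,3,5,6,8} D(X)={2,4,5,8}: Z {1,3,5,6,8}->{1,3,5,6}
Constraint 2 (V != Y) on D(V)={1,5,6,7} D(Y)={3,4,5,6,7,8}: no change
Constraint 3 (Y + X = V) on D(Y)={3,4,5,6,7,8} D(X)={2,4,5,8} D(V)={1,5,6,7}: Y {3,4,5,6,7,8}->{3,4,5}; X {2,4,5,8}->{2,4}; V {1,5,6,7}->{5,6,7}
Constraint 4 (Z < X) on D(Z)={1,3,5,6} D(X)={2,4}: Z {1,3,5,6}->{1,3}
So after constraint 4: D(Z) = {1,3}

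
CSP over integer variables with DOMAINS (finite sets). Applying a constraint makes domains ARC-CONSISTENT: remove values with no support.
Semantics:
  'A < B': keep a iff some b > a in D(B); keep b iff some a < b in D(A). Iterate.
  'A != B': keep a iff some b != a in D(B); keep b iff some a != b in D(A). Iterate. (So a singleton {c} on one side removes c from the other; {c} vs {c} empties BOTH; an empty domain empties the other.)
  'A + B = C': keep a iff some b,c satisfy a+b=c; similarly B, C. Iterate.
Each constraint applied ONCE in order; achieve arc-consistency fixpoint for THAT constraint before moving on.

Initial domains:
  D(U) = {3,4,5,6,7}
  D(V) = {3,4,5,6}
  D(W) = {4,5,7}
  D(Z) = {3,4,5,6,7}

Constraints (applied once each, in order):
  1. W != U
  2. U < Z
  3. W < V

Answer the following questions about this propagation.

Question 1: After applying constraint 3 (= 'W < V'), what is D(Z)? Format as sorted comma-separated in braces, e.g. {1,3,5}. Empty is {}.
Answer: {4,5,6,7}

Derivation:
Constraint 1 (W != U) on D(W)={4,5,7} D(U)={3,4,5,6,7}: no change
Constraint 2 (U < Z) on D(U)={3,4,5,6,7} D(Z)={3,4,5,6,7}: U {3,4,5,6,7}->{3,4,5,6}; Z {3,4,5,6,7}->{4,5,6,7}
Constraint 3 (W < V) on D(W)={4,5,7} D(V)={3,4,5,6}: W {4,5,7}->{4,5}; V {3,4,5,6}->{5,6}
So after constraint 3: D(Z) = {4,5,6,7}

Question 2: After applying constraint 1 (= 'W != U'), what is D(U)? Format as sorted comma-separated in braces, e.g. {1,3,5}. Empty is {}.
Constraint 1 (W != U) on D(W)={4,5,7} D(U)={3,4,5,6,7}: no change
So after constraint 1: D(U) = {3,4,5,6,7}

Answer: {3,4,5,6,7}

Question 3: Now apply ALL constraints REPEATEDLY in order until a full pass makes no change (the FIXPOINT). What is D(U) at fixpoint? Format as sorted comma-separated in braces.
pass 0 (initial): D(U)={3,4,5,6,7}
pass 1: U {3,4,5,6,7}->{3,4,5,6}; V {3,4,5,6}->{5,6}; W {4,5,7}->{4,5}; Z {3,4,5,6,7}->{4,5,6,7}
pass 2: no change
Fixpoint after 2 passes: D(U) = {3,4,5,6}

Answer: {3,4,5,6}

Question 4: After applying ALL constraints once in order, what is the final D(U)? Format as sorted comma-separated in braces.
Answer: {3,4,5,6}

Derivation:
Constraint 1 (W != U) on D(W)={4,5,7} D(U)={3,4,5,6,7}: no change
Constraint 2 (U < Z) on D(U)={3,4,5,6,7} D(Z)={3,4,5,6,7}: U {3,4,5,6,7}->{3,4,5,6}; Z {3,4,5,6,7}->{4,5,6,7}
Constraint 3 (W < V) on D(W)={4,5,7} D(V)={3,4,5,6}: W {4,5,7}->{4,5}; V {3,4,5,6}->{5,6}
So after all 3 constraints: D(U) = {3,4,5,6}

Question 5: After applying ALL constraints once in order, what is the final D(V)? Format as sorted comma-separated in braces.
Constraint 1 (W != U) on D(W)={4,5,7} D(U)={3,4,5,6,7}: no change
Constraint 2 (U < Z) on D(U)={3,4,5,6,7} D(Z)={3,4,5,6,7}: U {3,4,5,6,7}->{3,4,5,6}; Z {3,4,5,6,7}->{4,5,6,7}
Constraint 3 (W < V) on D(W)={4,5,7} D(V)={3,4,5,6}: W {4,5,7}->{4,5}; V {3,4,5,6}->{5,6}
So after all 3 constraints: D(V) = {5,6}

Answer: {5,6}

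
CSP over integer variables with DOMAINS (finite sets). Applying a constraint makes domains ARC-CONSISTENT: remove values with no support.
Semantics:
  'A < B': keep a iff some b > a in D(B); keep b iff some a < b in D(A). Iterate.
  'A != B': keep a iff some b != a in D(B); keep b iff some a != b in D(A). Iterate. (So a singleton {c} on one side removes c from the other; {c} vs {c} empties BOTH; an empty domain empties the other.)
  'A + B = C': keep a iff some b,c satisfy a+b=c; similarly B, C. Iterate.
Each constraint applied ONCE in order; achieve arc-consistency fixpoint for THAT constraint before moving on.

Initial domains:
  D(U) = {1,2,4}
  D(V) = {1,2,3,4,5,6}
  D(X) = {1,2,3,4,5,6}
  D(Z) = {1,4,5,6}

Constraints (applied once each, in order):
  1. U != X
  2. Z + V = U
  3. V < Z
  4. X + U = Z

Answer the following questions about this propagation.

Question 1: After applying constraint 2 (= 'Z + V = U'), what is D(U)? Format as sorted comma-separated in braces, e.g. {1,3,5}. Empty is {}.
Constraint 1 (U != X) on D(U)={1,2,4} D(X)={1,2,3,4,5,6}: no change
Constraint 2 (Z + V = U) on D(Z)={1,4,5,6} D(V)={1,2,3,4,5,6} D(U)={1,2,4}: Z {1,4,5,6}->{1}; V {1,2,3,4,5,6}->{1,3}; U {1,2,4}->{2,4}
So after constraint 2: D(U) = {2,4}

Answer: {2,4}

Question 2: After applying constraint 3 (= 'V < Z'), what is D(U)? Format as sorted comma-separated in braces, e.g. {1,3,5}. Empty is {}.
Constraint 1 (U != X) on D(U)={1,2,4} D(X)={1,2,3,4,5,6}: no change
Constraint 2 (Z + V = U) on D(Z)={1,4,5,6} D(V)={1,2,3,4,5,6} D(U)={1,2,4}: Z {1,4,5,6}->{1}; V {1,2,3,4,5,6}->{1,3}; U {1,2,4}->{2,4}
Constraint 3 (V < Z) on D(V)={1,3} D(Z)={1}: V {1,3}->{}; Z {1}->{}
So after constraint 3: D(U) = {2,4}

Answer: {2,4}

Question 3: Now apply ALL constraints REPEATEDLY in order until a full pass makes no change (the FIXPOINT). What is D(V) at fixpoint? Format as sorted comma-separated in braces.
pass 0 (initial): D(V)={1,2,3,4,5,6}
pass 1: U {1,2,4}->{}; V {1,2,3,4,5,6}->{}; X {1,2,3,4,5,6}->{}; Z {1,4,5,6}->{}
pass 2: no change
Fixpoint after 2 passes: D(V) = {}

Answer: {}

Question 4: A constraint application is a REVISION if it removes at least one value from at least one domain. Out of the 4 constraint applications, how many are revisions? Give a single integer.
Constraint 1 (U != X) on D(U)={1,2,4} D(X)={1,2,3,4,5,6}: no change => not a revision
Constraint 2 (Z + V = U) on D(Z)={1,4,5,6} D(V)={1,2,3,4,5,6} D(U)={1,2,4}: Z {1,4,5,6}->{1}; V {1,2,3,4,5,6}->{1,3}; U {1,2,4}->{2,4} => REVISION
Constraint 3 (V < Z) on D(V)={1,3} D(Z)={1}: V {1,3}->{}; Z {1}->{} => REVISION
Constraint 4 (X + U = Z) on D(X)={1,2,3,4,5,6} D(U)={2,4} D(Z)={}: X {1,2,3,4,5,6}->{}; U {2,4}->{} => REVISION
Total revisions = 3

Answer: 3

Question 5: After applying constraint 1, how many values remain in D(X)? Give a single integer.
Constraint 1 (U != X) on D(U)={1,2,4} D(X)={1,2,3,4,5,6}: no change
So after constraint 1: D(X)={1,2,3,4,5,6}, size = 6

Answer: 6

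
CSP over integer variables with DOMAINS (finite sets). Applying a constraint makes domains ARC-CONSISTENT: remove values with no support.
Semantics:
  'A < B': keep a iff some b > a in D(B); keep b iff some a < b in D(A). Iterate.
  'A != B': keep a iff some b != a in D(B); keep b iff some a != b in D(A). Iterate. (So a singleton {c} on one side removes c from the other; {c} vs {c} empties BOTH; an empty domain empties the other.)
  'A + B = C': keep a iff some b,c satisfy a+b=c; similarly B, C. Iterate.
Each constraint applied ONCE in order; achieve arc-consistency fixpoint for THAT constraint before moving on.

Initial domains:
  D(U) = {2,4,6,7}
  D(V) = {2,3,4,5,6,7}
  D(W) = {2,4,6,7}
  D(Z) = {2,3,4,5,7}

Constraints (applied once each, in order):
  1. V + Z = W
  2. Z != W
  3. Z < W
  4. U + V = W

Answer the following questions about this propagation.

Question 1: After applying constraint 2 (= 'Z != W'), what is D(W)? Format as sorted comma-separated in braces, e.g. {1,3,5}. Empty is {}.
Answer: {4,6,7}

Derivation:
Constraint 1 (V + Z = W) on D(V)={2,3,4,5,6,7} D(Z)={2,3,4,5,7} D(W)={2,4,6,7}: V {2,3,4,5,6,7}->{2,3,4,5}; Z {2,3,4,5,7}->{2,3,4,5}; W {2,4,6,7}->{4,6,7}
Constraint 2 (Z != W) on D(Z)={2,3,4,5} D(W)={4,6,7}: no change
So after constraint 2: D(W) = {4,6,7}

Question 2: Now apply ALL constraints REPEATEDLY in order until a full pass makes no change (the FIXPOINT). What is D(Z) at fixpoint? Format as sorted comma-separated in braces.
pass 0 (initial): D(Z)={2,3,4,5,7}
pass 1: U {2,4,6,7}->{2,4}; V {2,3,4,5,6,7}->{2,3,4,5}; W {2,4,6,7}->{4,6,7}; Z {2,3,4,5,7}->{2,3,4,5}
pass 2: no change
Fixpoint after 2 passes: D(Z) = {2,3,4,5}

Answer: {2,3,4,5}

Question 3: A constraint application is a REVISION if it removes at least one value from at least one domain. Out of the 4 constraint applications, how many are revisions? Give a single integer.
Constraint 1 (V + Z = W) on D(V)={2,3,4,5,6,7} D(Z)={2,3,4,5,7} D(W)={2,4,6,7}: V {2,3,4,5,6,7}->{2,3,4,5}; Z {2,3,4,5,7}->{2,3,4,5}; W {2,4,6,7}->{4,6,7} => REVISION
Constraint 2 (Z != W) on D(Z)={2,3,4,5} D(W)={4,6,7}: no change => not a revision
Constraint 3 (Z < W) on D(Z)={2,3,4,5} D(W)={4,6,7}: no change => not a revision
Constraint 4 (U + V = W) on D(U)={2,4,6,7} D(V)={2,3,4,5} D(W)={4,6,7}: U {2,4,6,7}->{2,4} => REVISION
Total revisions = 2

Answer: 2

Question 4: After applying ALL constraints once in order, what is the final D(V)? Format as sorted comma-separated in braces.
Answer: {2,3,4,5}

Derivation:
Constraint 1 (V + Z = W) on D(V)={2,3,4,5,6,7} D(Z)={2,3,4,5,7} D(W)={2,4,6,7}: V {2,3,4,5,6,7}->{2,3,4,5}; Z {2,3,4,5,7}->{2,3,4,5}; W {2,4,6,7}->{4,6,7}
Constraint 2 (Z != W) on D(Z)={2,3,4,5} D(W)={4,6,7}: no change
Constraint 3 (Z < W) on D(Z)={2,3,4,5} D(W)={4,6,7}: no change
Constraint 4 (U + V = W) on D(U)={2,4,6,7} D(V)={2,3,4,5} D(W)={4,6,7}: U {2,4,6,7}->{2,4}
So after all 4 constraints: D(V) = {2,3,4,5}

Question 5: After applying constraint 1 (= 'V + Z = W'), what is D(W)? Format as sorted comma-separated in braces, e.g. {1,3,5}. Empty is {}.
Constraint 1 (V + Z = W) on D(V)={2,3,4,5,6,7} D(Z)={2,3,4,5,7} D(W)={2,4,6,7}: V {2,3,4,5,6,7}->{2,3,4,5}; Z {2,3,4,5,7}->{2,3,4,5}; W {2,4,6,7}->{4,6,7}
So after constraint 1: D(W) = {4,6,7}

Answer: {4,6,7}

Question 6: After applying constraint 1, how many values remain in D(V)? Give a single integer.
Constraint 1 (V + Z = W) on D(V)={2,3,4,5,6,7} D(Z)={2,3,4,5,7} D(W)={2,4,6,7}: V {2,3,4,5,6,7}->{2,3,4,5}; Z {2,3,4,5,7}->{2,3,4,5}; W {2,4,6,7}->{4,6,7}
So after constraint 1: D(V)={2,3,4,5}, size = 4

Answer: 4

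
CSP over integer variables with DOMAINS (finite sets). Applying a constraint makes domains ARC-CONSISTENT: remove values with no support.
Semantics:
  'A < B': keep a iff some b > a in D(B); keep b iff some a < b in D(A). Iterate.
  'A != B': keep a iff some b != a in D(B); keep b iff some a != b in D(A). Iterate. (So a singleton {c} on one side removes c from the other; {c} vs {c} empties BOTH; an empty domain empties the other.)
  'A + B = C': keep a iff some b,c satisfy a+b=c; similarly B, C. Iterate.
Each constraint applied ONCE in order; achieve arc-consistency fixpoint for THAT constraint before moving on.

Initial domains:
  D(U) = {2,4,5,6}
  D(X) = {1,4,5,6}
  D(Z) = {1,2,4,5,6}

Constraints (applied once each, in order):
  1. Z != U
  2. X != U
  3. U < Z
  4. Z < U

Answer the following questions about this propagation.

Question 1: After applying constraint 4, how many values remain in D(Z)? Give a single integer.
Constraint 1 (Z != U) on D(Z)={1,2,4,5,6} D(U)={2,4,5,6}: no change
Constraint 2 (X != U) on D(X)={1,4,5,6} D(U)={2,4,5,6}: no change
Constraint 3 (U < Z) on D(U)={2,4,5,6} D(Z)={1,2,4,5,6}: U {2,4,5,6}->{2,4,5}; Z {1,2,4,5,6}->{4,5,6}
Constraint 4 (Z < U) on D(Z)={4,5,6} D(U)={2,4,5}: Z {4,5,6}->{4}; U {2,4,5}->{5}
So after constraint 4: D(Z)={4}, size = 1

Answer: 1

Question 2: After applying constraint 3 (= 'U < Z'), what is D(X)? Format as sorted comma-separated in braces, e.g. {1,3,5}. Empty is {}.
Constraint 1 (Z != U) on D(Z)={1,2,4,5,6} D(U)={2,4,5,6}: no change
Constraint 2 (X != U) on D(X)={1,4,5,6} D(U)={2,4,5,6}: no change
Constraint 3 (U < Z) on D(U)={2,4,5,6} D(Z)={1,2,4,5,6}: U {2,4,5,6}->{2,4,5}; Z {1,2,4,5,6}->{4,5,6}
So after constraint 3: D(X) = {1,4,5,6}

Answer: {1,4,5,6}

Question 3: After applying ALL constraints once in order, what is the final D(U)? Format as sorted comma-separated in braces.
Constraint 1 (Z != U) on D(Z)={1,2,4,5,6} D(U)={2,4,5,6}: no change
Constraint 2 (X != U) on D(X)={1,4,5,6} D(U)={2,4,5,6}: no change
Constraint 3 (U < Z) on D(U)={2,4,5,6} D(Z)={1,2,4,5,6}: U {2,4,5,6}->{2,4,5}; Z {1,2,4,5,6}->{4,5,6}
Constraint 4 (Z < U) on D(Z)={4,5,6} D(U)={2,4,5}: Z {4,5,6}->{4}; U {2,4,5}->{5}
So after all 4 constraints: D(U) = {5}

Answer: {5}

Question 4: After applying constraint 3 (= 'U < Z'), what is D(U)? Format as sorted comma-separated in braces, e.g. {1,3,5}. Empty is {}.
Constraint 1 (Z != U) on D(Z)={1,2,4,5,6} D(U)={2,4,5,6}: no change
Constraint 2 (X != U) on D(X)={1,4,5,6} D(U)={2,4,5,6}: no change
Constraint 3 (U < Z) on D(U)={2,4,5,6} D(Z)={1,2,4,5,6}: U {2,4,5,6}->{2,4,5}; Z {1,2,4,5,6}->{4,5,6}
So after constraint 3: D(U) = {2,4,5}

Answer: {2,4,5}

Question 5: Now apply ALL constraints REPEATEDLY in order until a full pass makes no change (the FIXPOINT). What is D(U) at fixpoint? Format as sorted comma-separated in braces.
Answer: {}

Derivation:
pass 0 (initial): D(U)={2,4,5,6}
pass 1: U {2,4,5,6}->{5}; Z {1,2,4,5,6}->{4}
pass 2: U {5}->{}; X {1,4,5,6}->{1,4,6}; Z {4}->{}
pass 3: X {1,4,6}->{}
pass 4: no change
Fixpoint after 4 passes: D(U) = {}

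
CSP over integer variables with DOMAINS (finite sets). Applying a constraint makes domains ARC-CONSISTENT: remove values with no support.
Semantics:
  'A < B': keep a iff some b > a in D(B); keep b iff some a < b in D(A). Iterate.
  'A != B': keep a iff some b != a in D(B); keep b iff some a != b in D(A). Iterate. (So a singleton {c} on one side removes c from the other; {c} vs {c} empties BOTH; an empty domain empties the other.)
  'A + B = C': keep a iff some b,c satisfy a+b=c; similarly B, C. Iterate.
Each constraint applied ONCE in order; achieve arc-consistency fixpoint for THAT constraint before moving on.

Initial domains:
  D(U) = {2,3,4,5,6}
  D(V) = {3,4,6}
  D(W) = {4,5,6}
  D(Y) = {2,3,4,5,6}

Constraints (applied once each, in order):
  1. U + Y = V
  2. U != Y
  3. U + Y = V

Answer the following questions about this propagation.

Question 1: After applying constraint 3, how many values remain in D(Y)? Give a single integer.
Constraint 1 (U + Y = V) on D(U)={2,3,4,5,6} D(Y)={2,3,4,5,6} D(V)={3,4,6}: U {2,3,4,5,6}->{2,3,4}; Y {2,3,4,5,6}->{2,3,4}; V {3,4,6}->{4,6}
Constraint 2 (U != Y) on D(U)={2,3,4} D(Y)={2,3,4}: no change
Constraint 3 (U + Y = V) on D(U)={2,3,4} D(Y)={2,3,4} D(V)={4,6}: no change
So after constraint 3: D(Y)={2,3,4}, size = 3

Answer: 3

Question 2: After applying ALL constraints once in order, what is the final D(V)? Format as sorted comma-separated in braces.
Answer: {4,6}

Derivation:
Constraint 1 (U + Y = V) on D(U)={2,3,4,5,6} D(Y)={2,3,4,5,6} D(V)={3,4,6}: U {2,3,4,5,6}->{2,3,4}; Y {2,3,4,5,6}->{2,3,4}; V {3,4,6}->{4,6}
Constraint 2 (U != Y) on D(U)={2,3,4} D(Y)={2,3,4}: no change
Constraint 3 (U + Y = V) on D(U)={2,3,4} D(Y)={2,3,4} D(V)={4,6}: no change
So after all 3 constraints: D(V) = {4,6}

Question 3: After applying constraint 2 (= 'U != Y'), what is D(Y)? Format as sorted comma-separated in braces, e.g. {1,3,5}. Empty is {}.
Constraint 1 (U + Y = V) on D(U)={2,3,4,5,6} D(Y)={2,3,4,5,6} D(V)={3,4,6}: U {2,3,4,5,6}->{2,3,4}; Y {2,3,4,5,6}->{2,3,4}; V {3,4,6}->{4,6}
Constraint 2 (U != Y) on D(U)={2,3,4} D(Y)={2,3,4}: no change
So after constraint 2: D(Y) = {2,3,4}

Answer: {2,3,4}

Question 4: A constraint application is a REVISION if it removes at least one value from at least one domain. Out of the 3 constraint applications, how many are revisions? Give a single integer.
Answer: 1

Derivation:
Constraint 1 (U + Y = V) on D(U)={2,3,4,5,6} D(Y)={2,3,4,5,6} D(V)={3,4,6}: U {2,3,4,5,6}->{2,3,4}; Y {2,3,4,5,6}->{2,3,4}; V {3,4,6}->{4,6} => REVISION
Constraint 2 (U != Y) on D(U)={2,3,4} D(Y)={2,3,4}: no change => not a revision
Constraint 3 (U + Y = V) on D(U)={2,3,4} D(Y)={2,3,4} D(V)={4,6}: no change => not a revision
Total revisions = 1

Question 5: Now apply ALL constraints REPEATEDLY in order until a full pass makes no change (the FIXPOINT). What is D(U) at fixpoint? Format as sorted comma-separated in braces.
pass 0 (initial): D(U)={2,3,4,5,6}
pass 1: U {2,3,4,5,6}->{2,3,4}; V {3,4,6}->{4,6}; Y {2,3,4,5,6}->{2,3,4}
pass 2: no change
Fixpoint after 2 passes: D(U) = {2,3,4}

Answer: {2,3,4}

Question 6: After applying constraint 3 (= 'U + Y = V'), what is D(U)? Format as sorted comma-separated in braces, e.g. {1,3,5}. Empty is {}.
Constraint 1 (U + Y = V) on D(U)={2,3,4,5,6} D(Y)={2,3,4,5,6} D(V)={3,4,6}: U {2,3,4,5,6}->{2,3,4}; Y {2,3,4,5,6}->{2,3,4}; V {3,4,6}->{4,6}
Constraint 2 (U != Y) on D(U)={2,3,4} D(Y)={2,3,4}: no change
Constraint 3 (U + Y = V) on D(U)={2,3,4} D(Y)={2,3,4} D(V)={4,6}: no change
So after constraint 3: D(U) = {2,3,4}

Answer: {2,3,4}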